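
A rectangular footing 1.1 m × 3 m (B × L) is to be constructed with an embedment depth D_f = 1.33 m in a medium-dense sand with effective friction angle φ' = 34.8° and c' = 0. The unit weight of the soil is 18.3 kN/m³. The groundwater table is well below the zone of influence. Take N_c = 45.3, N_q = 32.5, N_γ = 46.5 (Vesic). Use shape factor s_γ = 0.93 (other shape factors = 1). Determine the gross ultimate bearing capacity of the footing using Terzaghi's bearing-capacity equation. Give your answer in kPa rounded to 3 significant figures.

q_ult ≈ 1230 kPa

Effective surcharge at the founding depth q = γ·D_f = 18.3 × 1.33 = 24.339 kPa.
q_ult = q·N_q + 0.5·γ·B·N_γ·s_γ
     = 24.339 × 32.5 + 0.5 × 18.3 × 1.1 × 46.5 × 0.93
     = 791.02 + 435.26 = 1226.3 kPa.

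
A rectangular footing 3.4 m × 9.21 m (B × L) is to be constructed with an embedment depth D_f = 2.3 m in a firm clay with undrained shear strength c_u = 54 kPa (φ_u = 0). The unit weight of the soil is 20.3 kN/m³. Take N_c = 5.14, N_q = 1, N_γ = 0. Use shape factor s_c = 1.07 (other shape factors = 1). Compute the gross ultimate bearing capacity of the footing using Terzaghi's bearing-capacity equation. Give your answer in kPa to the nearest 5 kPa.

Effective surcharge at the founding depth q = γ·D_f = 20.3 × 2.3 = 46.69 kPa.
q_ult = c·N_c·s_c + q·N_q
     = 54 × 5.14 × 1.07 + 46.69 × 1
     = 296.99 + 46.69 = 343.68 kPa.

q_ult ≈ 345 kPa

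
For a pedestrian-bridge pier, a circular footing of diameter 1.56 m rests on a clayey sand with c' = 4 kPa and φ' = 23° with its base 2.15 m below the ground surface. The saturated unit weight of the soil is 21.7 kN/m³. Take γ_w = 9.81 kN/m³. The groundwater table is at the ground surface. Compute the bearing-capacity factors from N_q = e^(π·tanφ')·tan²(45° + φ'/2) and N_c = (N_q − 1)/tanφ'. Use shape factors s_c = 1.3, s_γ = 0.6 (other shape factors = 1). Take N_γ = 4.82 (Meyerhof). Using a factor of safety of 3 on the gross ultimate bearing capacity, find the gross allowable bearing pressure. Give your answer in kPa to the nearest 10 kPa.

N_q = e^(π·tan23°)·tan²(56.5°) = 8.66; N_c = (N_q − 1)/tanφ' = 18.05.
γ' = 21.7 − 9.81 = 11.89 kN/m³ (submerged throughout). q = 11.89 × 2.15 = 25.563 kPa; the same γ' applies in the ½γBN_γ term.
c·N_c·s_c = 4 × 18.049 × 1.3 = 93.853 kPa
q·N_q = 25.563 × 8.6612 = 221.41 kPa
0.5·γ·B·N_γ·s_γ = 0.5 × 11.89 × 1.56 × 4.82 × 0.6 = 26.821 kPa
q_ult = 93.853 + 221.41 + 26.821 = 342.08 kPa.
q_all = 342.08 / 3 = 114.03 kPa.

q_all ≈ 110 kPa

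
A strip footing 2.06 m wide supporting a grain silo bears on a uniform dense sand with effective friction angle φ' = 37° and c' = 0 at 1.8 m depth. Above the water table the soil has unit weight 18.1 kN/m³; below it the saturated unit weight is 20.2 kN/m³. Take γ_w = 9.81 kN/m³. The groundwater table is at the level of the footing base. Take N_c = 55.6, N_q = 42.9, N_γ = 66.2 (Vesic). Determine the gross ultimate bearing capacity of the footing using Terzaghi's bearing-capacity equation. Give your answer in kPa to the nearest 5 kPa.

q_ult ≈ 2105 kPa

Overburden at base level: q = 18.1 × 1.8 = 32.58 kPa.
Below the base the soil is submerged, so the ½γBN_γ term uses γ' = 20.2 − 9.81 = 10.39 kN/m³.
Surcharge term q·N_q = 32.58 × 42.9 = 1397.7 kPa; self-weight term 0.5·γ·B·N_γ = 0.5 × 10.39 × 2.06 × 66.2 = 708.45 kPa.
q_ult = 1397.7 + 708.45 = 2106.1 kPa.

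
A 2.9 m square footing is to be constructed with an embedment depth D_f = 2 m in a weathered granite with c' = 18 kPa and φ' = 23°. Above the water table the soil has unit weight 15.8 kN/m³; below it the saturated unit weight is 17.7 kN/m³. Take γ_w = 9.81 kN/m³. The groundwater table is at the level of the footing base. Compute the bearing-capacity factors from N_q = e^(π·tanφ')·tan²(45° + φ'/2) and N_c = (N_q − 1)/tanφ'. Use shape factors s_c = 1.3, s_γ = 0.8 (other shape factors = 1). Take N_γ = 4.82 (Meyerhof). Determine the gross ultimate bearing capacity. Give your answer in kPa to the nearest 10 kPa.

tan23° = 0.4245, so N_q = e^(π×0.4245)·tan²(56.5°) = 3.794 × 2.283 = 8.66.
N_c = (8.66 − 1)/tan23° = 18.05.
q = γ·D_f = 15.8 × 2 = 31.6 kPa.
For the ½γBN_γ term take γ' = 17.7 − 9.81 = 7.89 kN/m³ (soil below base is submerged).
c·N_c·s_c = 18 × 18.049 × 1.3 = 422.34 kPa
q·N_q = 31.6 × 8.6612 = 273.69 kPa
0.5·γ·B·N_γ·s_γ = 0.5 × 7.89 × 2.9 × 4.82 × 0.8 = 44.115 kPa
q_ult = 422.34 + 273.69 + 44.115 = 740.15 kPa.

q_ult ≈ 740 kPa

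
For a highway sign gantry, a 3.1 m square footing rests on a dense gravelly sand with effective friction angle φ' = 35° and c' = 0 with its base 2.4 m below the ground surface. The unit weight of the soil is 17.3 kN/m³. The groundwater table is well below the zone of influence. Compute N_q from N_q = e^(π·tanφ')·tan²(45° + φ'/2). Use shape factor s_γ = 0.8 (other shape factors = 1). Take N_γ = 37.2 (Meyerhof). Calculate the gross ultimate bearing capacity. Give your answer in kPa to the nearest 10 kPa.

tan35° = 0.7002, so N_q = e^(π×0.7002)·tan²(62.5°) = 9.023 × 3.69 = 33.3.
Overburden at base level: q = 17.3 × 2.4 = 41.52 kPa.
Surcharge term q·N_q = 41.52 × 33.296 = 1382.5 kPa; self-weight term 0.5·γ·B·N_γ·s_γ = 0.5 × 17.3 × 3.1 × 37.2 × 0.8 = 798.01 kPa.
q_ult = 1382.5 + 798.01 = 2180.5 kPa.

q_ult ≈ 2180 kPa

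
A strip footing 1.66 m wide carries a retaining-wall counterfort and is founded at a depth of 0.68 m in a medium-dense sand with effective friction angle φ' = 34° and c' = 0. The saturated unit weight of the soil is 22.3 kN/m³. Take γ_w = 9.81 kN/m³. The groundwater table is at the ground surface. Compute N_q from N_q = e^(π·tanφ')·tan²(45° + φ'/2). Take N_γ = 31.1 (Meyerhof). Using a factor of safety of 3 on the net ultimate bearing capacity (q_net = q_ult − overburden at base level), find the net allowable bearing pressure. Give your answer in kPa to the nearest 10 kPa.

N_q = e^(π·tan34°)·tan²(62°) = 29.44.
Water table at ground surface, so effective unit weight γ' = 22.3 − 9.81 = 12.49 kN/m³ is used throughout; overburden q = 12.49 × 0.68 = 8.4932 kPa; the same γ' applies in the ½γBN_γ term.
Surcharge term q·N_q = 8.4932 × 29.44 = 250.04 kPa; self-weight term 0.5·γ·B·N_γ = 0.5 × 12.49 × 1.66 × 31.1 = 322.4 kPa.
q_ult = 250.04 + 322.4 = 572.44 kPa.
q_net = 572.44 − 8.4932 = 563.95 kPa.
q_all(net) = 563.95 / 3 = 187.98 kPa.

q_all(net) ≈ 190 kPa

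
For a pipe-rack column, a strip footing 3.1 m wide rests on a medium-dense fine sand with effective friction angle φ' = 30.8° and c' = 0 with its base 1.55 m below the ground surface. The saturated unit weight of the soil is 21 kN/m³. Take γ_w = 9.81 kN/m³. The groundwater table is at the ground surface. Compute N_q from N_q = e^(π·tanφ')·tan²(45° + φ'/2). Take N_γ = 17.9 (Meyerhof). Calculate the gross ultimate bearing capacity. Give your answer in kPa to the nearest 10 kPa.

q_ult ≈ 660 kPa

tan30.8° = 0.5961, so N_q = e^(π×0.5961)·tan²(60.4°) = 6.506 × 3.099 = 20.16.
With the water table at the surface the whole profile is submerged: γ' = 21 − 9.81 = 11.19 kN/m³, so q = γ'·D_f = 17.345 kPa; the same γ' applies in the ½γBN_γ term.
q_ult = q·N_q + 0.5·γ·B·N_γ
     = 17.345 × 20.161 + 0.5 × 11.19 × 3.1 × 17.9
     = 349.68 + 310.47 = 660.15 kPa.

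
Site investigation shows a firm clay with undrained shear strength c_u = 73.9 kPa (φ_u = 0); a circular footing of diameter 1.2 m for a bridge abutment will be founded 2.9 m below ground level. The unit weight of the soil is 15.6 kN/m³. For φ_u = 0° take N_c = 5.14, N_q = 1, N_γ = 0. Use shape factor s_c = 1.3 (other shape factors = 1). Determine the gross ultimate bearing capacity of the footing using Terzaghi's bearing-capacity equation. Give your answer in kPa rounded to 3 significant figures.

q = γ·D_f = 15.6 × 2.9 = 45.24 kPa.
c·N_c·s_c = 73.9 × 5.14 × 1.3 = 493.8 kPa
q·N_q = 45.24 × 1 = 45.24 kPa
q_ult = 493.8 + 45.24 = 539.04 kPa.

q_ult ≈ 539 kPa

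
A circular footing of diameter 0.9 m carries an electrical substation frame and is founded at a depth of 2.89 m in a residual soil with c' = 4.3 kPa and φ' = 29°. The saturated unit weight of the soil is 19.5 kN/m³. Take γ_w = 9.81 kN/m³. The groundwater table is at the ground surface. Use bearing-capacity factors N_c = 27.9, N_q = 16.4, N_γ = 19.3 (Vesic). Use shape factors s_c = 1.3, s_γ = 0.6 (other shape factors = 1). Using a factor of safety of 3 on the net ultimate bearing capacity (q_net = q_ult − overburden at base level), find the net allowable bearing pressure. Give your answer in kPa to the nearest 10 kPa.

q_all(net) ≈ 210 kPa

γ' = 19.5 − 9.81 = 9.69 kN/m³ (submerged throughout). q = 9.69 × 2.89 = 28.004 kPa; the same γ' applies in the ½γBN_γ term.
c·N_c·s_c = 4.3 × 27.9 × 1.3 = 155.96 kPa
q·N_q = 28.004 × 16.4 = 459.27 kPa
0.5·γ·B·N_γ·s_γ = 0.5 × 9.69 × 0.9 × 19.3 × 0.6 = 50.495 kPa
q_ult = 155.96 + 459.27 + 50.495 = 665.72 kPa.
q_net = 665.72 − 28.004 = 637.72 kPa.
q_all(net) = 637.72 / 3 = 212.57 kPa.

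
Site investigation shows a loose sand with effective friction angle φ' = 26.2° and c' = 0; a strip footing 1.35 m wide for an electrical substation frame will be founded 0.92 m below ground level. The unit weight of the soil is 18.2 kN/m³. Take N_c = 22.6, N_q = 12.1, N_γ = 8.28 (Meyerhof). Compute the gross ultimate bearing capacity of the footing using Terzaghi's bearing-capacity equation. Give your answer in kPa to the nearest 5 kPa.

q_ult ≈ 305 kPa

Overburden at base level: q = 18.2 × 0.92 = 16.744 kPa.
Surcharge term q·N_q = 16.744 × 12.1 = 202.6 kPa; self-weight term 0.5·γ·B·N_γ = 0.5 × 18.2 × 1.35 × 8.28 = 101.72 kPa.
q_ult = 202.6 + 101.72 = 304.32 kPa.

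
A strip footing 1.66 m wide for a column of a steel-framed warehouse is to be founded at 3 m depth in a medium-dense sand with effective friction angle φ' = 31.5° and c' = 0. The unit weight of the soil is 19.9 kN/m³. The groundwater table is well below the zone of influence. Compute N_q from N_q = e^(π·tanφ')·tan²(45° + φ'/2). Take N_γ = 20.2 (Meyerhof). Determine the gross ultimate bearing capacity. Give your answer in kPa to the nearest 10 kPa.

q_ult ≈ 1640 kPa

tan31.5° = 0.6128, so N_q = e^(π×0.6128)·tan²(60.75°) = 6.856 × 3.188 = 21.86.
q = γ·D_f = 19.9 × 3 = 59.7 kPa.
q·N_q = 59.7 × 21.861 = 1305.1 kPa
0.5·γ·B·N_γ = 0.5 × 19.9 × 1.66 × 20.2 = 333.64 kPa
q_ult = 1305.1 + 333.64 = 1638.8 kPa.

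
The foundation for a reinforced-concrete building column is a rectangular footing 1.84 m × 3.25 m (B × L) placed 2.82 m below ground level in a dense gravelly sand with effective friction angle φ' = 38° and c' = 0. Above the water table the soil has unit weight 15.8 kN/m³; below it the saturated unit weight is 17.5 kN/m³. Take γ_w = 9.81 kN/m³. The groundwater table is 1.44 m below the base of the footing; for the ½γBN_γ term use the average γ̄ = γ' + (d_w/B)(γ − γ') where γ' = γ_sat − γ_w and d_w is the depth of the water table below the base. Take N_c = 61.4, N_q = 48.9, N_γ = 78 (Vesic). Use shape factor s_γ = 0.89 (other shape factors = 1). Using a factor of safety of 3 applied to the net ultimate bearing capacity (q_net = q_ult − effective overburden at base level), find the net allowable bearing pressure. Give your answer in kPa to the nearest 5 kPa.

Overburden at base level: q = 15.8 × 2.82 = 44.556 kPa.
The water table is 1.44 m below the base (< B = 1.84 m), so the ½γBN_γ term uses γ̄ = γ' + (d_w/B)(γ − γ') = 7.69 + (1.44/1.84)(15.8 − 7.69) = 14.037 kN/m³.
Surcharge term q·N_q = 44.556 × 48.9 = 2178.8 kPa; self-weight term 0.5·γ·B·N_γ·s_γ = 0.5 × 14.037 × 1.84 × 78 × 0.89 = 896.49 kPa.
q_ult = 2178.8 + 896.49 = 3075.3 kPa.
Net ultimate: q_net = 3075.3 − 44.556 = 3030.7 kPa.
q_all(net) = 3030.7 / 3 = 1010.2 kPa.

q_all(net) ≈ 1010 kPa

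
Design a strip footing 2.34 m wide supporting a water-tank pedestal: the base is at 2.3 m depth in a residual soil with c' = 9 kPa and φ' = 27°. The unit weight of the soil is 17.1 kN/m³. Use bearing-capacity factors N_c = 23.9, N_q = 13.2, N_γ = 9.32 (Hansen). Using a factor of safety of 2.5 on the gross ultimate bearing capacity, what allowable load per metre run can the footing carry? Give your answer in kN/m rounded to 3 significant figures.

≈ 862 kN/m

Overburden at base level: q = 17.1 × 2.3 = 39.33 kPa.
Cohesion term c·N_c = 9 × 23.9 = 215.1 kPa; surcharge term q·N_q = 39.33 × 13.2 = 519.16 kPa; self-weight term 0.5·γ·B·N_γ = 0.5 × 17.1 × 2.34 × 9.32 = 186.47 kPa.
q_ult = 215.1 + 519.16 + 186.47 = 920.72 kPa.
Gross allowable pressure q_all = 920.72 / 2.5 = 368.29 kPa.
Allowable wall load = q_all × B = 368.29 × 2.34 = 861.8 kN per metre run.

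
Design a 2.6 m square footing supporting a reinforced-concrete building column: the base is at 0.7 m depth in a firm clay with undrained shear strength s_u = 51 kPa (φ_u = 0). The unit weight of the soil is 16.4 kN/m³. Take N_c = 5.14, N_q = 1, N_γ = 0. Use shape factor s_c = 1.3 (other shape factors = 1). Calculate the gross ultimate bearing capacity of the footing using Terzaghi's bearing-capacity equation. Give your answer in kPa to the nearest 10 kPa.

q_ult ≈ 350 kPa

q = γ·D_f = 16.4 × 0.7 = 11.48 kPa.
c·N_c·s_c = 51 × 5.14 × 1.3 = 340.78 kPa
q·N_q = 11.48 × 1 = 11.48 kPa
q_ult = 340.78 + 11.48 = 352.26 kPa.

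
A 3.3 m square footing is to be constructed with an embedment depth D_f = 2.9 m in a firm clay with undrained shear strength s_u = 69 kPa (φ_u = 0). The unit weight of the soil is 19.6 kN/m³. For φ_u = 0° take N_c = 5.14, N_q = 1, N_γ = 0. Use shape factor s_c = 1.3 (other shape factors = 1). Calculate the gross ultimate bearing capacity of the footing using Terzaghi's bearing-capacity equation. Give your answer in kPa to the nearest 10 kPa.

q_ult ≈ 520 kPa

Effective surcharge at the founding depth q = γ·D_f = 19.6 × 2.9 = 56.84 kPa.
q_ult = c·N_c·s_c + q·N_q
     = 69 × 5.14 × 1.3 + 56.84 × 1
     = 461.06 + 56.84 = 517.9 kPa.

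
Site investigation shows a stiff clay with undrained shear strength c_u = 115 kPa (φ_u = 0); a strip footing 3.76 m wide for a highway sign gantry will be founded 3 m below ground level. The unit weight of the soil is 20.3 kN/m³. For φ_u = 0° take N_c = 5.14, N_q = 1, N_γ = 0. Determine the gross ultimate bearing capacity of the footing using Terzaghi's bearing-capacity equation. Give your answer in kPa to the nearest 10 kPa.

q = γ·D_f = 20.3 × 3 = 60.9 kPa.
c·N_c = 115 × 5.14 = 591.1 kPa
q·N_q = 60.9 × 1 = 60.9 kPa
q_ult = 591.1 + 60.9 = 652 kPa.

q_ult ≈ 650 kPa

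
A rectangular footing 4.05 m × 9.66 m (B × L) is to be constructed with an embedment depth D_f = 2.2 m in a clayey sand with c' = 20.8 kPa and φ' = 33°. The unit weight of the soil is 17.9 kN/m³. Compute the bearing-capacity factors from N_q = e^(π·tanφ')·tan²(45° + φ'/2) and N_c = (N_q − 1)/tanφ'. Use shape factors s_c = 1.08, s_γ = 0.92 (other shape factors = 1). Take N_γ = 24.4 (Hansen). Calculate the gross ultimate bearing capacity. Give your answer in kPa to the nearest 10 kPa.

q_ult ≈ 2710 kPa

tan33° = 0.6494, so N_q = e^(π×0.6494)·tan²(61.5°) = 7.692 × 3.392 = 26.09.
N_c = (26.09 − 1)/tan33° = 38.64.
q = γ·D_f = 17.9 × 2.2 = 39.38 kPa.
c·N_c·s_c = 20.8 × 38.638 × 1.08 = 867.97 kPa
q·N_q = 39.38 × 26.092 = 1027.5 kPa
0.5·γ·B·N_γ·s_γ = 0.5 × 17.9 × 4.05 × 24.4 × 0.92 = 813.68 kPa
q_ult = 867.97 + 1027.5 + 813.68 = 2709.2 kPa.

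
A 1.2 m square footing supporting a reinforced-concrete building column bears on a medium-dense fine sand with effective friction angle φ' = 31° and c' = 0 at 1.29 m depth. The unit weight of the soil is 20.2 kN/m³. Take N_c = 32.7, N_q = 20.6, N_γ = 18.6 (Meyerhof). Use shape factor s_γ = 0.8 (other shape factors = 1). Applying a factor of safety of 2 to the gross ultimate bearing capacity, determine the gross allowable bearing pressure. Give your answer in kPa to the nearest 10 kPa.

Effective surcharge at the founding depth q = γ·D_f = 20.2 × 1.29 = 26.058 kPa.
q_ult = q·N_q + 0.5·γ·B·N_γ·s_γ
     = 26.058 × 20.6 + 0.5 × 20.2 × 1.2 × 18.6 × 0.8
     = 536.79 + 180.35 = 717.14 kPa.
q_all = q_ult / FS = 717.14 / 2 = 358.57 kPa.

q_all ≈ 360 kPa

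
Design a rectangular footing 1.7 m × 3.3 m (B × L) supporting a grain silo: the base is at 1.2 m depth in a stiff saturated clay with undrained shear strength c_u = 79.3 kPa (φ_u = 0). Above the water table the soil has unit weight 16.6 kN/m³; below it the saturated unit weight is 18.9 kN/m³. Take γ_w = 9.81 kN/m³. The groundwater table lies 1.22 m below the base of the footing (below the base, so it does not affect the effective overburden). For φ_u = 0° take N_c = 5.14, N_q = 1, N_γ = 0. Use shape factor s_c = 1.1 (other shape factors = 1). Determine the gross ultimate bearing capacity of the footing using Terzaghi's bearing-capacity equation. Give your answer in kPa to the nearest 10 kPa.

Effective surcharge at the founding depth q = γ·D_f = 16.6 × 1.2 = 19.92 kPa.
q_ult = c·N_c·s_c + q·N_q
     = 79.3 × 5.14 × 1.1 + 19.92 × 1
     = 448.36 + 19.92 = 468.28 kPa.

q_ult ≈ 470 kPa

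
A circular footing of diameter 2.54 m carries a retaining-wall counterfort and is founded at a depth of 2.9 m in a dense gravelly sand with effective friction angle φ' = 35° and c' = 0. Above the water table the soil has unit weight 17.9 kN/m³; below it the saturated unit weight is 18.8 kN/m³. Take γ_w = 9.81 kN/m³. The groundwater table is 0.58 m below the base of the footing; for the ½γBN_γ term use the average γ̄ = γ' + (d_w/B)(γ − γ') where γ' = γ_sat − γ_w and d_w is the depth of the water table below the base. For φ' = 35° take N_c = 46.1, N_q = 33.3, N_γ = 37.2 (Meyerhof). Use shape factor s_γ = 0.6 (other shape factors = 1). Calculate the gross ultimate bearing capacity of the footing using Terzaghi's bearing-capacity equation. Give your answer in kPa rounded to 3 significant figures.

q = γ·D_f = 17.9 × 2.9 = 51.91 kPa.
γ' = 8.99 kN/m³; averaging over the depth B below the base, γ̄ = γ' + (d_w/B)(γ − γ') = 11.025 kN/m³.
q·N_q = 51.91 × 33.3 = 1728.6 kPa
0.5·γ·B·N_γ·s_γ = 0.5 × 11.025 × 2.54 × 37.2 × 0.6 = 312.51 kPa
q_ult = 1728.6 + 312.51 = 2041.1 kPa.

q_ult ≈ 2040 kPa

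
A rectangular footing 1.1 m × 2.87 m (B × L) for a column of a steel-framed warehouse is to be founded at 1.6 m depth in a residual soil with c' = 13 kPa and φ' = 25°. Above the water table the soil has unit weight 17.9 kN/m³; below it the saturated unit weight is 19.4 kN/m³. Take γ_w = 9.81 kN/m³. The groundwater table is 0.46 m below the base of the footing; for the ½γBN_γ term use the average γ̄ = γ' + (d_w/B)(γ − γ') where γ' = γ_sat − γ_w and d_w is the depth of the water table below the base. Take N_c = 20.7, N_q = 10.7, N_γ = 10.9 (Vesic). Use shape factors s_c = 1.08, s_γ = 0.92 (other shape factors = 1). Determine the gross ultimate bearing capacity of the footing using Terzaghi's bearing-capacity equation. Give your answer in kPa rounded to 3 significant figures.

q = γ·D_f = 17.9 × 1.6 = 28.64 kPa.
γ' = 9.59 kN/m³; averaging over the depth B below the base, γ̄ = γ' + (d_w/B)(γ − γ') = 13.065 kN/m³.
c·N_c·s_c = 13 × 20.7 × 1.08 = 290.63 kPa
q·N_q = 28.64 × 10.7 = 306.45 kPa
0.5·γ·B·N_γ·s_γ = 0.5 × 13.065 × 1.1 × 10.9 × 0.92 = 72.059 kPa
q_ult = 290.63 + 306.45 + 72.059 = 669.14 kPa.

q_ult ≈ 669 kPa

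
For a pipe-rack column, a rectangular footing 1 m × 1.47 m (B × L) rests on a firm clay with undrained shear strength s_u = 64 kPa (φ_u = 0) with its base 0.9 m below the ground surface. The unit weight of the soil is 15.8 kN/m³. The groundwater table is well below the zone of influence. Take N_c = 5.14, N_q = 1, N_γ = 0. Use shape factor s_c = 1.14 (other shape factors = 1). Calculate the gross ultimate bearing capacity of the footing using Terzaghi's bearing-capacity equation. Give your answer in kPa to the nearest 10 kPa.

Overburden at base level: q = 15.8 × 0.9 = 14.22 kPa.
Cohesion term c·N_c·s_c = 64 × 5.14 × 1.14 = 375.01 kPa; surcharge term q·N_q = 14.22 × 1 = 14.22 kPa.
q_ult = 375.01 + 14.22 = 389.23 kPa.

q_ult ≈ 390 kPa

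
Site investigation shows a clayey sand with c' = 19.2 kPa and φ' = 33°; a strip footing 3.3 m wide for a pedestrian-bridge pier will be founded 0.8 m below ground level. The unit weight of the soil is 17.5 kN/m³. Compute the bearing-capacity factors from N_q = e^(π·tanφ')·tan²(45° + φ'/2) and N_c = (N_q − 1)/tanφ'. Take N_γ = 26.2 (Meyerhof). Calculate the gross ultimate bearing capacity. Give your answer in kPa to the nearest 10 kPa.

tan33° = 0.6494, so N_q = e^(π×0.6494)·tan²(61.5°) = 7.692 × 3.392 = 26.09.
N_c = (26.09 − 1)/tan33° = 38.64.
Overburden at base level: q = 17.5 × 0.8 = 14 kPa.
Cohesion term c·N_c = 19.2 × 38.638 = 741.86 kPa; surcharge term q·N_q = 14 × 26.092 = 365.29 kPa; self-weight term 0.5·γ·B·N_γ = 0.5 × 17.5 × 3.3 × 26.2 = 756.52 kPa.
q_ult = 741.86 + 365.29 + 756.52 = 1863.7 kPa.

q_ult ≈ 1860 kPa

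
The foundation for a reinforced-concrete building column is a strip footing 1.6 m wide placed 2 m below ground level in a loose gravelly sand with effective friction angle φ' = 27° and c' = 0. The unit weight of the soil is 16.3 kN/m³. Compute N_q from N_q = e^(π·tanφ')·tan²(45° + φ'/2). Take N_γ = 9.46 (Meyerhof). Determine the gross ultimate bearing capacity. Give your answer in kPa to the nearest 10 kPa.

tan27° = 0.5095, so N_q = e^(π×0.5095)·tan²(58.5°) = 4.957 × 2.663 = 13.2.
Effective surcharge at the founding depth q = γ·D_f = 16.3 × 2 = 32.6 kPa.
q_ult = q·N_q + 0.5·γ·B·N_γ
     = 32.6 × 13.199 + 0.5 × 16.3 × 1.6 × 9.46
     = 430.29 + 123.36 = 553.65 kPa.

q_ult ≈ 550 kPa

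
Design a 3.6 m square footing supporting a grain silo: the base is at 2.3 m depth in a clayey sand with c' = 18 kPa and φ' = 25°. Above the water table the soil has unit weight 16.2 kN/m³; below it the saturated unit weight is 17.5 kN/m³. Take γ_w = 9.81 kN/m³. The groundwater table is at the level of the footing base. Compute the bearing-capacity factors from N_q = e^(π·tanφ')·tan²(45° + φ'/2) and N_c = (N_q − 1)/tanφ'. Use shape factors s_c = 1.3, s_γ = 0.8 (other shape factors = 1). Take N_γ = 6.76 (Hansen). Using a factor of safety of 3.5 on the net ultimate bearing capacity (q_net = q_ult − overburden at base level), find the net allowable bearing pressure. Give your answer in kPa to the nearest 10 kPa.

N_q = e^(π·tan25°)·tan²(57.5°) = 10.66; N_c = (N_q − 1)/tanφ' = 20.72.
Effective surcharge at the founding depth q = γ·D_f = 16.2 × 2.3 = 37.26 kPa.
The water table coincides with the base, so in the self-weight term γ → γ' = 7.69 kN/m³.
q_ult = c·N_c·s_c + q·N_q + 0.5·γ·B·N_γ·s_γ
     = 18 × 20.721 × 1.3 + 37.26 × 10.662 + 0.5 × 7.69 × 3.6 × 6.76 × 0.8
     = 484.86 + 397.27 + 74.858 = 956.99 kPa.
q_net = 956.99 − 37.26 = 919.73 kPa.
q_all(net) = 919.73 / 3.5 = 262.78 kPa.

q_all(net) ≈ 260 kPa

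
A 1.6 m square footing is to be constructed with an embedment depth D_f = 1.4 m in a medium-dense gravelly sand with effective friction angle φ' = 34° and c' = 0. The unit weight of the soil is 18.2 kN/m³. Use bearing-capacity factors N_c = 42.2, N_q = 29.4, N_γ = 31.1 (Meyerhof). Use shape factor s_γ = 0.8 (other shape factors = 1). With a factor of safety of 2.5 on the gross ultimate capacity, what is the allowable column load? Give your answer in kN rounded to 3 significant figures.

P_all ≈ 1140 kN

Effective surcharge at the founding depth q = γ·D_f = 18.2 × 1.4 = 25.48 kPa.
q_ult = q·N_q + 0.5·γ·B·N_γ·s_γ
     = 25.48 × 29.4 + 0.5 × 18.2 × 1.6 × 31.1 × 0.8
     = 749.11 + 362.25 = 1111.4 kPa.
Gross allowable pressure q_all = 1111.4 / 2.5 = 444.55 kPa.
Footing area = 2.56 m², so allowable column load = 444.55 × 2.56 = 1138 kN.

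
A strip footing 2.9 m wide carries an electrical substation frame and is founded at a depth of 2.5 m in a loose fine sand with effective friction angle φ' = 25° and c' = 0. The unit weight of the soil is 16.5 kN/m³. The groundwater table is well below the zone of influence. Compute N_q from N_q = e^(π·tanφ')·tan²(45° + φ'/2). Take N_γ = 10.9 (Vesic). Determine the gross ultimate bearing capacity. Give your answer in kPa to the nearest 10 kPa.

q_ult ≈ 700 kPa

tan25° = 0.4663, so N_q = e^(π×0.4663)·tan²(57.5°) = 4.327 × 2.464 = 10.66.
Overburden at base level: q = 16.5 × 2.5 = 41.25 kPa.
Surcharge term q·N_q = 41.25 × 10.662 = 439.81 kPa; self-weight term 0.5·γ·B·N_γ = 0.5 × 16.5 × 2.9 × 10.9 = 260.78 kPa.
q_ult = 439.81 + 260.78 = 700.6 kPa.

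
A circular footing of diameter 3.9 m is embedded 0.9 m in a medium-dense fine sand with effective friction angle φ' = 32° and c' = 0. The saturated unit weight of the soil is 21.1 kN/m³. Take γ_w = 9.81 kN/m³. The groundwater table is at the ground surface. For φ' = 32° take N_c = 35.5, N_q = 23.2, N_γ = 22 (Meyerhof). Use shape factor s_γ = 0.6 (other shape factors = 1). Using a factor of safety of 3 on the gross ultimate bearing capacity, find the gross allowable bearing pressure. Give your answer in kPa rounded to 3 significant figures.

Water table at ground surface, so effective unit weight γ' = 21.1 − 9.81 = 11.29 kN/m³ is used throughout; overburden q = 11.29 × 0.9 = 10.161 kPa; the same γ' applies in the ½γBN_γ term.
Surcharge term q·N_q = 10.161 × 23.2 = 235.74 kPa; self-weight term 0.5·γ·B·N_γ·s_γ = 0.5 × 11.29 × 3.9 × 22 × 0.6 = 290.6 kPa.
q_ult = 235.74 + 290.6 = 526.34 kPa.
q_all = 526.34 / 3 = 175.45 kPa.

q_all ≈ 175 kPa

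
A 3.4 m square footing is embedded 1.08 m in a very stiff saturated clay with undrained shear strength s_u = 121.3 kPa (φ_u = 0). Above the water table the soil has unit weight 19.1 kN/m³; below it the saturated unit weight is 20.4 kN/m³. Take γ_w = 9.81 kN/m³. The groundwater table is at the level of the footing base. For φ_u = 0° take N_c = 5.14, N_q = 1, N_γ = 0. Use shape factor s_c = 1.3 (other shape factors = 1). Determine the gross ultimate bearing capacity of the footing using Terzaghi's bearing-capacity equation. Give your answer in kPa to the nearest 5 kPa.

Overburden at base level: q = 19.1 × 1.08 = 20.628 kPa.
Cohesion term c·N_c·s_c = 121.3 × 5.14 × 1.3 = 810.53 kPa; surcharge term q·N_q = 20.628 × 1 = 20.628 kPa.
q_ult = 810.53 + 20.628 = 831.15 kPa.

q_ult ≈ 830 kPa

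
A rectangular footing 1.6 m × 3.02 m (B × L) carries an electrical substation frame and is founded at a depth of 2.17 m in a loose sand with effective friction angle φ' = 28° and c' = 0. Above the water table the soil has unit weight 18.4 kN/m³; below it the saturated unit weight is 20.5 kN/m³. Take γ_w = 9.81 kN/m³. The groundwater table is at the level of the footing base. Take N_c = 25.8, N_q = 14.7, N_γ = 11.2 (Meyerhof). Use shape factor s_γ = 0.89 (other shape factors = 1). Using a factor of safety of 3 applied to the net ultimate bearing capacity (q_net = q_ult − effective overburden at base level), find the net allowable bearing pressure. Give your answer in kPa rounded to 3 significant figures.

q_all(net) ≈ 211 kPa

Effective surcharge at the founding depth q = γ·D_f = 18.4 × 2.17 = 39.928 kPa.
The water table coincides with the base, so in the self-weight term γ → γ' = 10.69 kN/m³.
q_ult = q·N_q + 0.5·γ·B·N_γ·s_γ
     = 39.928 × 14.7 + 0.5 × 10.69 × 1.6 × 11.2 × 0.89
     = 586.94 + 85.246 = 672.19 kPa.
Net ultimate: q_net = 672.19 − 39.928 = 632.26 kPa.
q_all(net) = 632.26 / 3 = 210.75 kPa.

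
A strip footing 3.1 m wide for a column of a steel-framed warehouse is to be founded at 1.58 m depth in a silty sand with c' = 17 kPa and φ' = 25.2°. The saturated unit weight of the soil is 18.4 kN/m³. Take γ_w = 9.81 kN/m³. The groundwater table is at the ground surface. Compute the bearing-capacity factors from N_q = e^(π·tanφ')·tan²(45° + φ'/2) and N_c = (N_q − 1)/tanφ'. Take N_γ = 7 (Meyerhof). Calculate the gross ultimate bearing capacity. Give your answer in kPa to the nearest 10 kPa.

q_ult ≈ 600 kPa

tan25.2° = 0.4706, so N_q = e^(π×0.4706)·tan²(57.6°) = 4.386 × 2.483 = 10.89.
N_c = (10.89 − 1)/tan25.2° = 21.02.
With the water table at the surface the whole profile is submerged: γ' = 18.4 − 9.81 = 8.59 kN/m³, so q = γ'·D_f = 13.572 kPa; the same γ' applies in the ½γBN_γ term.
q_ult = c·N_c + q·N_q + 0.5·γ·B·N_γ
     = 17 × 21.016 + 13.572 × 10.889 + 0.5 × 8.59 × 3.1 × 7
     = 357.27 + 147.79 + 93.201 = 598.26 kPa.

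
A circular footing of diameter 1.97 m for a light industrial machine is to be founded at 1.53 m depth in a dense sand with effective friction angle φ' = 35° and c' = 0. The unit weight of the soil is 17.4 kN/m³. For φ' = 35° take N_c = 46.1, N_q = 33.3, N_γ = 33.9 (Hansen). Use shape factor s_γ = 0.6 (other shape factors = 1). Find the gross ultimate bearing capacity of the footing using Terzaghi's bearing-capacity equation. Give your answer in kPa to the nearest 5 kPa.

Effective surcharge at the founding depth q = γ·D_f = 17.4 × 1.53 = 26.622 kPa.
q_ult = q·N_q + 0.5·γ·B·N_γ·s_γ
     = 26.622 × 33.3 + 0.5 × 17.4 × 1.97 × 33.9 × 0.6
     = 886.51 + 348.61 = 1235.1 kPa.

q_ult ≈ 1235 kPa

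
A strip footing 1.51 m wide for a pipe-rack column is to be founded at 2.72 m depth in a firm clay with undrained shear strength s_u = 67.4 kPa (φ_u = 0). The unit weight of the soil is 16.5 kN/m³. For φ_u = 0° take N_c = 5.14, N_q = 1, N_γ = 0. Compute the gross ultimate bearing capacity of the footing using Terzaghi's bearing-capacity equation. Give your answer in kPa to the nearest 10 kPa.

Overburden at base level: q = 16.5 × 2.72 = 44.88 kPa.
Cohesion term c·N_c = 67.4 × 5.14 = 346.44 kPa; surcharge term q·N_q = 44.88 × 1 = 44.88 kPa.
q_ult = 346.44 + 44.88 = 391.32 kPa.

q_ult ≈ 390 kPa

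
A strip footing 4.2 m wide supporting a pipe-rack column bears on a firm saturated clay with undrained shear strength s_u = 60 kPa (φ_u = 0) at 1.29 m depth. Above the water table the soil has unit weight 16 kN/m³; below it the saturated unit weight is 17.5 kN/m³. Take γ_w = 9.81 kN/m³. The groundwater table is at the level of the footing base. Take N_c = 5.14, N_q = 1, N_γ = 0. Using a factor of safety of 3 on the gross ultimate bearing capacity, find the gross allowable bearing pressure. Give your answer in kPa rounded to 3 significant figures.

q_all ≈ 110 kPa

Overburden at base level: q = 16 × 1.29 = 20.64 kPa.
Cohesion term c·N_c = 60 × 5.14 = 308.4 kPa; surcharge term q·N_q = 20.64 × 1 = 20.64 kPa.
q_ult = 308.4 + 20.64 = 329.04 kPa.
q_all = 329.04 / 3 = 109.68 kPa.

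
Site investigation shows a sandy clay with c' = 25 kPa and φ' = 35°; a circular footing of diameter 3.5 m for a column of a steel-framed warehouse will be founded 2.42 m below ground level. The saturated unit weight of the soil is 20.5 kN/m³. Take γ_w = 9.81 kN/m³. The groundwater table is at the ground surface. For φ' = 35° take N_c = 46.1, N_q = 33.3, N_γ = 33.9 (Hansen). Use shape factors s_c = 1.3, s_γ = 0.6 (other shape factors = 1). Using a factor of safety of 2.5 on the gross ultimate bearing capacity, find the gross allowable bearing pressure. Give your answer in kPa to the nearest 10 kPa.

q_all ≈ 1100 kPa

With the water table at the surface the whole profile is submerged: γ' = 20.5 − 9.81 = 10.69 kN/m³, so q = γ'·D_f = 25.87 kPa; the same γ' applies in the ½γBN_γ term.
q_ult = c·N_c·s_c + q·N_q + 0.5·γ·B·N_γ·s_γ
     = 25 × 46.1 × 1.3 + 25.87 × 33.3 + 0.5 × 10.69 × 3.5 × 33.9 × 0.6
     = 1498.2 + 861.46 + 380.51 = 2740.2 kPa.
q_all = 2740.2 / 2.5 = 1096.1 kPa.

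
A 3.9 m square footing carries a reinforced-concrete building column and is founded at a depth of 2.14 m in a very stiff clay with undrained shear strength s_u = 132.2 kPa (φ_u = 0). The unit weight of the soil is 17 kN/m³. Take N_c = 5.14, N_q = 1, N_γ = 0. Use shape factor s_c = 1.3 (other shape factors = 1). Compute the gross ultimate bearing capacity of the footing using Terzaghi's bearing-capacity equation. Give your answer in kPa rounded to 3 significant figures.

Overburden at base level: q = 17 × 2.14 = 36.38 kPa.
Cohesion term c·N_c·s_c = 132.2 × 5.14 × 1.3 = 883.36 kPa; surcharge term q·N_q = 36.38 × 1 = 36.38 kPa.
q_ult = 883.36 + 36.38 = 919.74 kPa.

q_ult ≈ 920 kPa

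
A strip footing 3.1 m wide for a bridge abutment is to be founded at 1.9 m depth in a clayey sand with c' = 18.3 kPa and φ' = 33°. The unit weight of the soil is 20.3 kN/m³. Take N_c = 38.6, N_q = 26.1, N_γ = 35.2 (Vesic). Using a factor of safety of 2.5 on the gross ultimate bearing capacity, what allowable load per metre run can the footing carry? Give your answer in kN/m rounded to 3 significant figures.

≈ 3500 kN/m

Effective surcharge at the founding depth q = γ·D_f = 20.3 × 1.9 = 38.57 kPa.
q_ult = c·N_c + q·N_q + 0.5·γ·B·N_γ
     = 18.3 × 38.6 + 38.57 × 26.1 + 0.5 × 20.3 × 3.1 × 35.2
     = 706.38 + 1006.7 + 1107.6 = 2820.6 kPa.
Gross allowable pressure q_all = 2820.6 / 2.5 = 1128.3 kPa.
Allowable wall load = q_all × B = 1128.3 × 3.1 = 3497.6 kN per metre run.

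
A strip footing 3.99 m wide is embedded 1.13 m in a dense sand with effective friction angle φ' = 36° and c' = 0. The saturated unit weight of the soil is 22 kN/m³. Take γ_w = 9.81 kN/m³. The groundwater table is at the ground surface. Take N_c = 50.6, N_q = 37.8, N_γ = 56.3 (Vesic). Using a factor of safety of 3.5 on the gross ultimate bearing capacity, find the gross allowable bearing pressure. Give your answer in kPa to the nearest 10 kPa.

q_all ≈ 540 kPa

With the water table at the surface the whole profile is submerged: γ' = 22 − 9.81 = 12.19 kN/m³, so q = γ'·D_f = 13.775 kPa; the same γ' applies in the ½γBN_γ term.
q_ult = q·N_q + 0.5·γ·B·N_γ
     = 13.775 × 37.8 + 0.5 × 12.19 × 3.99 × 56.3
     = 520.68 + 1369.2 = 1889.8 kPa.
q_all = 1889.8 / 3.5 = 539.96 kPa.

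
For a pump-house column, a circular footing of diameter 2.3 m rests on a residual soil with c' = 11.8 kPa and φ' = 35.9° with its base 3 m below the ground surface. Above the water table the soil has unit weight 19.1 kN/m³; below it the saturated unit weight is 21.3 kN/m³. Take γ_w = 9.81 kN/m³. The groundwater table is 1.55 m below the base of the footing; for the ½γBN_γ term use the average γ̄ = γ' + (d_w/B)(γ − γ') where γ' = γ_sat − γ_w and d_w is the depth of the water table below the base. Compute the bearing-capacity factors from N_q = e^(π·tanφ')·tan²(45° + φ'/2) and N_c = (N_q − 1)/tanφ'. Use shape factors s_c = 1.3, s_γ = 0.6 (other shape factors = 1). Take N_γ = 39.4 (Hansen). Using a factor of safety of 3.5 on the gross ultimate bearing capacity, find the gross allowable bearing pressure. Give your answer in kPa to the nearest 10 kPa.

N_q = e^(π·tan35.9°)·tan²(62.95°) = 37.28; N_c = (N_q − 1)/tanφ' = 50.11.
q = γ·D_f = 19.1 × 3 = 57.3 kPa.
γ' = 11.49 kN/m³; averaging over the depth B below the base, γ̄ = γ' + (d_w/B)(γ − γ') = 16.618 kN/m³.
c·N_c·s_c = 11.8 × 50.115 × 1.3 = 768.76 kPa
q·N_q = 57.3 × 37.277 = 2136 kPa
0.5·γ·B·N_γ·s_γ = 0.5 × 16.618 × 2.3 × 39.4 × 0.6 = 451.79 kPa
q_ult = 768.76 + 2136 + 451.79 = 3356.5 kPa.
q_all = 3356.5 / 3.5 = 959 kPa.

q_all ≈ 960 kPa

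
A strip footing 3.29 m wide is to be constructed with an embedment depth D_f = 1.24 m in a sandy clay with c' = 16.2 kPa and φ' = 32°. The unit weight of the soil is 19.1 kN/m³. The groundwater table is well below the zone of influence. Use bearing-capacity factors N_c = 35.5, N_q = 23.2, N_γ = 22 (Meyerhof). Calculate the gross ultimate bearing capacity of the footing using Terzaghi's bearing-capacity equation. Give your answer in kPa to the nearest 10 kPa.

q_ult ≈ 1820 kPa

Effective surcharge at the founding depth q = γ·D_f = 19.1 × 1.24 = 23.684 kPa.
q_ult = c·N_c + q·N_q + 0.5·γ·B·N_γ
     = 16.2 × 35.5 + 23.684 × 23.2 + 0.5 × 19.1 × 3.29 × 22
     = 575.1 + 549.47 + 691.23 = 1815.8 kPa.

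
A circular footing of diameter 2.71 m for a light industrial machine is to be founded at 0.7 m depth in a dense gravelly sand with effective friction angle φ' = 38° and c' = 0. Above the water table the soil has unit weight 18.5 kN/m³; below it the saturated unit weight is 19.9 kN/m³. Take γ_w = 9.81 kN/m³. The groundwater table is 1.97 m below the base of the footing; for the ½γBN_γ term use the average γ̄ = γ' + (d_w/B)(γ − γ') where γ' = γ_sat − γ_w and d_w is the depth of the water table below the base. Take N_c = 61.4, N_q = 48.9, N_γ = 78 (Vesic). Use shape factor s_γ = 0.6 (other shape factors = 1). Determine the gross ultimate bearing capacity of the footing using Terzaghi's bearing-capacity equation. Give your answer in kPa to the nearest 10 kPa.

q_ult ≈ 1660 kPa

Effective surcharge at the founding depth q = γ·D_f = 18.5 × 0.7 = 12.95 kPa.
With d_w = 1.97 m < B, γ̄ = 10.09 + (1.97/2.71) × (18.5 − 10.09) = 16.204 kN/m³.
q_ult = q·N_q + 0.5·γ·B·N_γ·s_γ
     = 12.95 × 48.9 + 0.5 × 16.204 × 2.71 × 78 × 0.6
     = 633.25 + 1027.5 = 1660.8 kPa.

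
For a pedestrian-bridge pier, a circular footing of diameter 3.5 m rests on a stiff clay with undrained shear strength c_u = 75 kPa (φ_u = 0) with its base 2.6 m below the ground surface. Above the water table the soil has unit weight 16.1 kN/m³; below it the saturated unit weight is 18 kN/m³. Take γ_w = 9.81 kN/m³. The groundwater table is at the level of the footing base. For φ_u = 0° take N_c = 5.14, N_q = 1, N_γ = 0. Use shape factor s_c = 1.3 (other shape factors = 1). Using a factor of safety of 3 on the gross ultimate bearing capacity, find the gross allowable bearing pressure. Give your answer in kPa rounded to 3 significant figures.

q_all ≈ 181 kPa

Effective surcharge at the founding depth q = γ·D_f = 16.1 × 2.6 = 41.86 kPa.
q_ult = c·N_c·s_c + q·N_q
     = 75 × 5.14 × 1.3 + 41.86 × 1
     = 501.15 + 41.86 = 543.01 kPa.
q_all = 543.01 / 3 = 181 kPa.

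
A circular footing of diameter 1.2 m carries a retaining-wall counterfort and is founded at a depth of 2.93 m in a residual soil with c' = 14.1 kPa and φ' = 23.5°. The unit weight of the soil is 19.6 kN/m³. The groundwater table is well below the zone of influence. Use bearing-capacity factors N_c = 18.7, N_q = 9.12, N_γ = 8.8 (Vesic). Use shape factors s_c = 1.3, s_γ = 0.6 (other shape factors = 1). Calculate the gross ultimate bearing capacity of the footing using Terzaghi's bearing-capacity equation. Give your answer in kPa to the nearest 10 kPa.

q_ult ≈ 930 kPa

Overburden at base level: q = 19.6 × 2.93 = 57.428 kPa.
Cohesion term c·N_c·s_c = 14.1 × 18.7 × 1.3 = 342.77 kPa; surcharge term q·N_q = 57.428 × 9.12 = 523.74 kPa; self-weight term 0.5·γ·B·N_γ·s_γ = 0.5 × 19.6 × 1.2 × 8.8 × 0.6 = 62.093 kPa.
q_ult = 342.77 + 523.74 + 62.093 = 928.61 kPa.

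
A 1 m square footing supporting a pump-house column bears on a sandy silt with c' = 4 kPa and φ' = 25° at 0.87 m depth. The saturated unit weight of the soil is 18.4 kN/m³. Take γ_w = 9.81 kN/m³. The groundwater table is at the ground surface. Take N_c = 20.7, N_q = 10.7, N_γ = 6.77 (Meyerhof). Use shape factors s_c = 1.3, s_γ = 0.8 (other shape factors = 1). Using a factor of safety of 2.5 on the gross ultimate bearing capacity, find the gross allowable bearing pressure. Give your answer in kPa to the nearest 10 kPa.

With the water table at the surface the whole profile is submerged: γ' = 18.4 − 9.81 = 8.59 kN/m³, so q = γ'·D_f = 7.4733 kPa; the same γ' applies in the ½γBN_γ term.
q_ult = c·N_c·s_c + q·N_q + 0.5·γ·B·N_γ·s_γ
     = 4 × 20.7 × 1.3 + 7.4733 × 10.7 + 0.5 × 8.59 × 1 × 6.77 × 0.8
     = 107.64 + 79.964 + 23.262 = 210.87 kPa.
q_all = 210.87 / 2.5 = 84.346 kPa.

q_all ≈ 80 kPa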